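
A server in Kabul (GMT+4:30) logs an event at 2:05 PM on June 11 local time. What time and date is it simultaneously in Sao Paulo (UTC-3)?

6:35 AM on June 11

In UTC: 2:05 PM − 4:30 = 9:35 AM on Jun 11.
Sao Paulo is UTC−3:00: 9:35 AM − 3:00 = 6:35 AM on Jun 11.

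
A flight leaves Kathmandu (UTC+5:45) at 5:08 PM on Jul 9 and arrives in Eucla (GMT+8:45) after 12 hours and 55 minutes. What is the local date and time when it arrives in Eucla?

Convert departure to UTC: 5:08 PM − 5:45 = 11:23 AM UTC on Jul 9.
Add 12 hours 55 minutes travel time → 12:18 AM UTC (Jul 10).
Eucla is UTC+8:45, so local arrival = 12:18 AM + 8:45 = 9:03 AM on Jul 10.

9:03 AM on July 10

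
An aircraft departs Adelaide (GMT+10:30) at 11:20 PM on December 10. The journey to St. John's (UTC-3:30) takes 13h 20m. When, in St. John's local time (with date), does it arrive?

10:40 PM on December 10

Convert departure to UTC: 11:20 PM − 10:30 = 12:50 PM UTC on Dec 10.
Add 13 hours 20 minutes travel time → 2:10 AM UTC (Dec 11).
St. John's is UTC−3:30, so local arrival = 2:10 AM − 3:30 = 10:40 PM on Dec 10.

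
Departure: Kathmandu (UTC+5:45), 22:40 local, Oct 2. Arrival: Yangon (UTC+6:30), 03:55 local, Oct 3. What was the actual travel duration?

Departure in UTC: 22:40 − 5:45 = 16:55 on Oct 2.
Arrival in UTC: 03:55 − 6:30 = 21:25 on Oct 2.
Elapsed = 21:25 − 16:55 = 4 hours 30 minutes.

4 hours 30 minutes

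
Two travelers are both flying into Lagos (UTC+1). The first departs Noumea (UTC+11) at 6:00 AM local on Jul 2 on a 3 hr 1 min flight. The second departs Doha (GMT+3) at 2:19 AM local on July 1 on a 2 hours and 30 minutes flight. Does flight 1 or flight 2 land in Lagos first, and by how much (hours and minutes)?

the second, by 20 hours 12 minutes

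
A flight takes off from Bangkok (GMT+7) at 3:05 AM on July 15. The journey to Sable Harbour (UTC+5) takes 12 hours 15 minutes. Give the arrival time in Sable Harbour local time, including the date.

1:20 PM on July 15

Convert departure to UTC: 3:05 AM − 7:00 = 8:05 PM UTC on Jul 14.
Add 12 hours and 15 minutes travel time → 8:20 AM UTC (Jul 15).
Sable Harbour is UTC+5:00, so local arrival = 8:20 AM + 5:00 = 1:20 PM on Jul 15.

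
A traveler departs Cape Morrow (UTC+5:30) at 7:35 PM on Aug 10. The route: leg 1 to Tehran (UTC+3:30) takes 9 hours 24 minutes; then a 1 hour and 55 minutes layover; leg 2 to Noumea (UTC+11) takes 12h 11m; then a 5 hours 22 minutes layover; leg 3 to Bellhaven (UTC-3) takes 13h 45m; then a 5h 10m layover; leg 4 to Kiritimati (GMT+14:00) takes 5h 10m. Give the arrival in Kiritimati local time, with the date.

9:02 AM on August 13

Convert departure to UTC: 7:35 PM − 5:30 = 2:05 PM UTC on Aug 10.
Add 9 hours and 24 minutes leg 1 → 11:29 PM UTC.
Add 1 hour and 55 minutes layover in Tehran → 1:24 AM UTC (Aug 11).
Add 12 hours 11 minutes leg 2 → 1:35 PM UTC.
Add 5 hours 22 minutes layover in Noumea → 6:57 PM UTC.
Add 13 hours and 45 minutes leg 3 → 8:42 AM UTC (Aug 12).
Add 5 hours 10 minutes layover in Bellhaven → 1:52 PM UTC.
Add 5 hours 10 minutes leg 4 → 7:02 PM UTC.
Kiritimati is UTC+14:00, so local arrival = 7:02 PM + 14:00 = 9:02 AM on Aug 13.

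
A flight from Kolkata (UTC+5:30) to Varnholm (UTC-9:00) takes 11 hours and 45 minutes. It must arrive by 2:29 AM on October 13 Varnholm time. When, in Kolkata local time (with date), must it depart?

5:14 AM on Oct 13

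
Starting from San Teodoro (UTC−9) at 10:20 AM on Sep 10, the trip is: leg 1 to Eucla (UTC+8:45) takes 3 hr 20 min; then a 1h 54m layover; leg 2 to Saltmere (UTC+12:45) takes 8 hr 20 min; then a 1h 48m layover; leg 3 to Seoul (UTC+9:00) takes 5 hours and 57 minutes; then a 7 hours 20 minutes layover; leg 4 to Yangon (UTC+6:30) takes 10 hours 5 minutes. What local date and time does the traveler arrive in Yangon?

4:34 PM on September 12

Convert departure to UTC: 10:20 AM + 9:00 = 7:20 PM UTC on Sep 10.
Add 3 hours 20 minutes leg 1 → 10:40 PM UTC.
Add 1 hour and 54 minutes layover in Eucla → 12:34 AM UTC (Sep 11).
Add 8 hours 20 minutes leg 2 → 8:54 AM UTC.
Add 1 hour 48 minutes layover in Saltmere → 10:42 AM UTC.
Add 5 hours 57 minutes leg 3 → 4:39 PM UTC.
Add 7 hours 20 minutes layover in Seoul → 11:59 PM UTC.
Add 10 hours and 5 minutes leg 4 → 10:04 AM UTC (Sep 12).
Yangon is UTC+6:30, so local arrival = 10:04 AM + 6:30 = 4:34 PM on Sep 12.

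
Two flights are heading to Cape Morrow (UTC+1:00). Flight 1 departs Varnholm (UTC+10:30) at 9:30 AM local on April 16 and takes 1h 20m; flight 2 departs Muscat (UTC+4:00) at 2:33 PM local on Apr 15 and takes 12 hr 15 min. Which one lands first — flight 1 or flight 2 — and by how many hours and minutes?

the second, by 1 hour 32 minutes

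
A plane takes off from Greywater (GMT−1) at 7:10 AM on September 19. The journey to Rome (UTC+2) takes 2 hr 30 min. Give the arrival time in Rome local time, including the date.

12:40 PM on September 19

Convert departure to UTC: 7:10 AM + 1:00 = 8:10 AM UTC on Sep 19.
Add 2 hours 30 minutes travel time → 10:40 AM UTC.
Rome is UTC+2:00, so local arrival = 10:40 AM + 2:00 = 12:40 PM on Sep 19.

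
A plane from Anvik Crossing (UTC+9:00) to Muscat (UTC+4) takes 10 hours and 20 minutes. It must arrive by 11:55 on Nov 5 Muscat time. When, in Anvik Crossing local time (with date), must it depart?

06:35 on Nov 5

Target arrival in UTC: 11:55 − 4:00 = 07:55 on Nov 5.
Subtract 10 hours 20 minutes → departure 21:35 UTC on Nov 4.
Anvik Crossing is UTC+9:00: 21:35 + 9:00 = 06:35 on Nov 5.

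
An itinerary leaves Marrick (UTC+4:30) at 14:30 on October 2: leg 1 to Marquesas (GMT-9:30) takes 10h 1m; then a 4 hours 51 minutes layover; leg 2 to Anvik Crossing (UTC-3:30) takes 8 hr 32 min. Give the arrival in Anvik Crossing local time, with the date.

05:54 on Oct 3

Convert departure to UTC: 14:30 − 4:30 = 10:00 UTC on Oct 2.
Add 10 hours 1 minute leg 1 → 20:01 UTC.
Add 4 hours 51 minutes layover in Marquesas → 00:52 UTC (Oct 3).
Add 8 hours 32 minutes leg 2 → 09:24 UTC.
Anvik Crossing is UTC−3:30, so local arrival = 09:24 − 3:30 = 05:54 on Oct 3.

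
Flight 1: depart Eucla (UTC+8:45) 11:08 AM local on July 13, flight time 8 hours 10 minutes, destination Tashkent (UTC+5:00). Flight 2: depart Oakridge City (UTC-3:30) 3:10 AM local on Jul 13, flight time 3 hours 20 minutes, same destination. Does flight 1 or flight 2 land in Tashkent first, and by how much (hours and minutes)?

Flight 1 in UTC: 11:08 AM − 8:45 = 2:23 AM on Jul 13.
+8 hours 10 minutes → arrive 10:33 AM UTC on Jul 13.
Flight 2 in UTC: 3:10 AM + 3:30 = 6:40 AM on Jul 13.
+3 hours and 20 minutes → arrive 10:00 AM UTC on Jul 13.
Flight 2 lands earlier by 33 minutes.

the second, by 33 minutes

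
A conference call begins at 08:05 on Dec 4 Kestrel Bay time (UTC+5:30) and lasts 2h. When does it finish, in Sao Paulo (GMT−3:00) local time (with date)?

Convert start to UTC: 08:05 − 5:30 = 02:35 UTC on Dec 4.
Add 2 hours duration → 04:35 UTC.
Sao Paulo is UTC−3:00, so local end time = 04:35 − 3:00 = 01:35 on Dec 4.

01:35 on Dec 4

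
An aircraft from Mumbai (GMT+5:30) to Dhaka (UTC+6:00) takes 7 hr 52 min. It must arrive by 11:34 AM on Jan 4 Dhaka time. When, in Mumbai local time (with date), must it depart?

Target arrival in UTC: 11:34 AM − 6:00 = 5:34 AM on Jan 4.
Subtract 7 hours 52 minutes → departure 9:42 PM UTC on Jan 3.
Mumbai is UTC+5:30: 9:42 PM + 5:30 = 3:12 AM on Jan 4.

3:12 AM on January 4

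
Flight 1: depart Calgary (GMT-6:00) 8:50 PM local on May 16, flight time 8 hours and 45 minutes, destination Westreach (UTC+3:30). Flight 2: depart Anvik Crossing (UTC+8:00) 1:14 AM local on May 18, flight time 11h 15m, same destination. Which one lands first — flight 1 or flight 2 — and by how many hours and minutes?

Flight 1 in UTC: 8:50 PM + 6:00 = 2:50 AM on May 17.
+8 hours and 45 minutes → arrive 11:35 AM UTC on May 17.
Flight 2 in UTC: 1:14 AM − 8:00 = 5:14 PM on May 17.
+11 hours 15 minutes → arrive 4:29 AM UTC on May 18.
Flight 1 lands earlier by 16 hours 54 minutes.

the first, by 16 hours 54 minutes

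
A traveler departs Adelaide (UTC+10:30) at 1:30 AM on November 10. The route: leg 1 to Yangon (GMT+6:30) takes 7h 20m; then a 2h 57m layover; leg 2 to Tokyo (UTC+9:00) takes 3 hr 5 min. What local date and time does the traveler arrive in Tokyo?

1:22 PM on November 10

Convert departure to UTC: 1:30 AM − 10:30 = 3:00 PM UTC on Nov 9.
Add 7 hours and 20 minutes leg 1 → 10:20 PM UTC.
Add 2 hours and 57 minutes layover in Yangon → 1:17 AM UTC (Nov 10).
Add 3 hours and 5 minutes leg 2 → 4:22 AM UTC.
Tokyo is UTC+9:00, so local arrival = 4:22 AM + 9:00 = 1:22 PM on Nov 10.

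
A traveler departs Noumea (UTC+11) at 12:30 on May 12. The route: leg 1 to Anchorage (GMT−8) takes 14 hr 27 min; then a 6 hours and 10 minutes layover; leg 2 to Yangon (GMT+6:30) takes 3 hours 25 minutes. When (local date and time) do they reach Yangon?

08:02 on May 13

Convert departure to UTC: 12:30 − 11:00 = 01:30 UTC on May 12.
Add 14 hours 27 minutes leg 1 → 15:57 UTC.
Add 6 hours 10 minutes layover in Anchorage → 22:07 UTC.
Add 3 hours 25 minutes leg 2 → 01:32 UTC (May 13).
Yangon is UTC+6:30, so local arrival = 01:32 + 6:30 = 08:02 on May 13.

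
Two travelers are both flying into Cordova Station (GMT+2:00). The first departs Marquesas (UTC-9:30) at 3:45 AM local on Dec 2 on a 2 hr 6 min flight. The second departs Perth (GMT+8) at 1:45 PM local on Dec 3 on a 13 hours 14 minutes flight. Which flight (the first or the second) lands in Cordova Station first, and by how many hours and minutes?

the first, by 27 hours 38 minutes

Flight 1 in UTC: 3:45 AM + 9:30 = 1:15 PM on Dec 2.
+2 hours and 6 minutes → arrive 3:21 PM UTC on Dec 2.
Flight 2 in UTC: 1:45 PM − 8:00 = 5:45 AM on Dec 3.
+13 hours 14 minutes → arrive 6:59 PM UTC on Dec 3.
Flight 1 lands earlier by 27 hours 38 minutes.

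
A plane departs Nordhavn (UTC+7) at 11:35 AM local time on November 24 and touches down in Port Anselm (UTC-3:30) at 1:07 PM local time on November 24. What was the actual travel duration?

Departure in UTC: 11:35 AM − 7:00 = 4:35 AM on Nov 24.
Arrival in UTC: 1:07 PM + 3:30 = 4:37 PM on Nov 24.
Elapsed = 4:37 PM − 4:35 AM = 12 hours 2 minutes.

12 hours 2 minutes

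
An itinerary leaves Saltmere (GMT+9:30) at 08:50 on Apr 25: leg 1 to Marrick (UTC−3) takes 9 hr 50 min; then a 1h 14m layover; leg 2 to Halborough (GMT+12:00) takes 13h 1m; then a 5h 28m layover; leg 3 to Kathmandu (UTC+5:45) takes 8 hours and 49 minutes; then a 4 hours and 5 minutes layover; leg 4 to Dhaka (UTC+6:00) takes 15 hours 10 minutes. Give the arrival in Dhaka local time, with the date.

14:57 on April 27

Convert departure to UTC: 08:50 − 9:30 = 23:20 UTC on Apr 24.
Add 9 hours and 50 minutes leg 1 → 09:10 UTC (Apr 25).
Add 1 hour and 14 minutes layover in Marrick → 10:24 UTC.
Add 13 hours 1 minute leg 2 → 23:25 UTC.
Add 5 hours and 28 minutes layover in Halborough → 04:53 UTC (Apr 26).
Add 8 hours and 49 minutes leg 3 → 13:42 UTC.
Add 4 hours and 5 minutes layover in Kathmandu → 17:47 UTC.
Add 15 hours 10 minutes leg 4 → 08:57 UTC (Apr 27).
Dhaka is UTC+6:00, so local arrival = 08:57 + 6:00 = 14:57 on Apr 27.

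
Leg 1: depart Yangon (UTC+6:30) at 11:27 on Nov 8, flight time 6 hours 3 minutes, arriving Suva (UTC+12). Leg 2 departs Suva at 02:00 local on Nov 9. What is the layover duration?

3 hours

Convert departure to UTC: 11:27 − 6:30 = 04:57 UTC on Nov 8.
Add 6 hours and 3 minutes flight time → 11:00 UTC.
Suva is UTC+12:00, so local arrival = 11:00 + 12:00 = 23:00 on Nov 8.
Layover = 02:00 − 23:00 (+1 day) = 3 hours.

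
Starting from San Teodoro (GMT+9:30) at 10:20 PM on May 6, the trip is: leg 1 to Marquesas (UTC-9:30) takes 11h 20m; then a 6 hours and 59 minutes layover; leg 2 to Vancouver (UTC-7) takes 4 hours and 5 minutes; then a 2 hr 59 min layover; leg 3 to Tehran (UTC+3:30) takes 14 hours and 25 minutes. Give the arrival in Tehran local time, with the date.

Convert departure to UTC: 10:20 PM − 9:30 = 12:50 PM UTC on May 6.
Add 11 hours and 20 minutes leg 1 → 12:10 AM UTC (May 7).
Add 6 hours and 59 minutes layover in Marquesas → 7:09 AM UTC.
Add 4 hours and 5 minutes leg 2 → 11:14 AM UTC.
Add 2 hours 59 minutes layover in Vancouver → 2:13 PM UTC.
Add 14 hours 25 minutes leg 3 → 4:38 AM UTC (May 8).
Tehran is UTC+3:30, so local arrival = 4:38 AM + 3:30 = 8:08 AM on May 8.

8:08 AM on May 8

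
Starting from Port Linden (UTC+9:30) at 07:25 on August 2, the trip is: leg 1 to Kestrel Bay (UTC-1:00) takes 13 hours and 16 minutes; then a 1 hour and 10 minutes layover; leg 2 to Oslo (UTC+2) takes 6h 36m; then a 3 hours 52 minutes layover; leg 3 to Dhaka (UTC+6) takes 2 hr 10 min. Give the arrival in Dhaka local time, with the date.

Convert departure to UTC: 07:25 − 9:30 = 21:55 UTC on Aug 1.
Add 13 hours 16 minutes leg 1 → 11:11 UTC (Aug 2).
Add 1 hour and 10 minutes layover in Kestrel Bay → 12:21 UTC.
Add 6 hours 36 minutes leg 2 → 18:57 UTC.
Add 3 hours and 52 minutes layover in Oslo → 22:49 UTC.
Add 2 hours and 10 minutes leg 3 → 00:59 UTC (Aug 3).
Dhaka is UTC+6:00, so local arrival = 00:59 + 6:00 = 06:59 on Aug 3.

06:59 on August 3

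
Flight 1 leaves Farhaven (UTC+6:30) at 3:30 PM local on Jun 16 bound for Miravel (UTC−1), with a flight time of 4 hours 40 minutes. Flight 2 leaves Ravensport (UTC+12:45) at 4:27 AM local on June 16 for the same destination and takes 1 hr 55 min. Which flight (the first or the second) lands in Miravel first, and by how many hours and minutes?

Flight 1 in UTC: 3:30 PM − 6:30 = 9:00 AM on Jun 16.
+4 hours and 40 minutes → arrive 1:40 PM UTC on Jun 16.
Flight 2 in UTC: 4:27 AM − 12:45 = 3:42 PM on Jun 15.
+1 hour and 55 minutes → arrive 5:37 PM UTC on Jun 15.
Flight 2 lands earlier by 20 hours 3 minutes.

the second, by 20 hours 3 minutes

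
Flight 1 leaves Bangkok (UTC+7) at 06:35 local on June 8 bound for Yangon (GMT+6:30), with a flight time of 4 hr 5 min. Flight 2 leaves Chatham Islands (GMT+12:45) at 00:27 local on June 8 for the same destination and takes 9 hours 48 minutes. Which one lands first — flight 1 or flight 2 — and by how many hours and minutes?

the second, by 6 hours 10 minutes

Flight 1 in UTC: 06:35 − 7:00 = 23:35 on Jun 7.
+4 hours and 5 minutes → arrive 03:40 UTC on Jun 8.
Flight 2 in UTC: 00:27 − 12:45 = 11:42 on Jun 7.
+9 hours and 48 minutes → arrive 21:30 UTC on Jun 7.
Flight 2 lands earlier by 6 hours 10 minutes.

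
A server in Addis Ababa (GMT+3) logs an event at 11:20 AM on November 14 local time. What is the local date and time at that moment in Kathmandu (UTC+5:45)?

In UTC: 11:20 AM − 3:00 = 8:20 AM on Nov 14.
Kathmandu is UTC+5:45: 8:20 AM + 5:45 = 2:05 PM on Nov 14.

2:05 PM on Nov 14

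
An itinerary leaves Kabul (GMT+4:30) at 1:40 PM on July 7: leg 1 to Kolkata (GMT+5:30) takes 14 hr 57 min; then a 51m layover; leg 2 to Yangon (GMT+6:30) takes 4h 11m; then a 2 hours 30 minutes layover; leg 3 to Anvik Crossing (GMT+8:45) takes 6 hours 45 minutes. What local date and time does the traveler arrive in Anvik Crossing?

11:09 PM on Jul 8

Convert departure to UTC: 1:40 PM − 4:30 = 9:10 AM UTC on Jul 7.
Add 14 hours and 57 minutes leg 1 → 12:07 AM UTC (Jul 8).
Add 51 minutes layover in Kolkata → 12:58 AM UTC.
Add 4 hours 11 minutes leg 2 → 5:09 AM UTC.
Add 2 hours and 30 minutes layover in Yangon → 7:39 AM UTC.
Add 6 hours 45 minutes leg 3 → 2:24 PM UTC.
Anvik Crossing is UTC+8:45, so local arrival = 2:24 PM + 8:45 = 11:09 PM on Jul 8.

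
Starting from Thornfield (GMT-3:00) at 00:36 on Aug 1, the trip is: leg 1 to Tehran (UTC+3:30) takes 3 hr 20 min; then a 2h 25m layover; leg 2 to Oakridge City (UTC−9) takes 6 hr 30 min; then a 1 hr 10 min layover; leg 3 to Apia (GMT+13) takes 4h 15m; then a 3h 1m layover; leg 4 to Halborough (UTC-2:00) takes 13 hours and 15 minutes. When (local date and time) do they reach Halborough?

11:32 on August 2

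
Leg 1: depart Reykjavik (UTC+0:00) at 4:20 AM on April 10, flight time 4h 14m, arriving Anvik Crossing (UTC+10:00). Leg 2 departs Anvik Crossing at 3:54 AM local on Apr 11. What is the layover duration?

9 hours 20 minutes

Reykjavik is at UTC+0, so departure is already 4:20 AM UTC on Apr 10.
Add 4 hours 14 minutes flight time → 8:34 AM UTC.
Anvik Crossing is UTC+10:00, so local arrival = 8:34 AM + 10:00 = 6:34 PM on Apr 10.
Layover = 3:54 AM − 6:34 PM (+1 day) = 9 hours 20 minutes.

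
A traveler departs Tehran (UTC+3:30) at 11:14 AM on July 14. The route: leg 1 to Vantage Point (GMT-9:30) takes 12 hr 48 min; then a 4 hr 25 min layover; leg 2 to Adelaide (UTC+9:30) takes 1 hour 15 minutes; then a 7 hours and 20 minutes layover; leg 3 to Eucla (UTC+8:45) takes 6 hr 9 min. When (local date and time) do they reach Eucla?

12:26 AM on Jul 16

Convert departure to UTC: 11:14 AM − 3:30 = 7:44 AM UTC on Jul 14.
Add 12 hours and 48 minutes leg 1 → 8:32 PM UTC.
Add 4 hours 25 minutes layover in Vantage Point → 12:57 AM UTC (Jul 15).
Add 1 hour and 15 minutes leg 2 → 2:12 AM UTC.
Add 7 hours and 20 minutes layover in Adelaide → 9:32 AM UTC.
Add 6 hours and 9 minutes leg 3 → 3:41 PM UTC.
Eucla is UTC+8:45, so local arrival = 3:41 PM + 8:45 = 12:26 AM on Jul 16.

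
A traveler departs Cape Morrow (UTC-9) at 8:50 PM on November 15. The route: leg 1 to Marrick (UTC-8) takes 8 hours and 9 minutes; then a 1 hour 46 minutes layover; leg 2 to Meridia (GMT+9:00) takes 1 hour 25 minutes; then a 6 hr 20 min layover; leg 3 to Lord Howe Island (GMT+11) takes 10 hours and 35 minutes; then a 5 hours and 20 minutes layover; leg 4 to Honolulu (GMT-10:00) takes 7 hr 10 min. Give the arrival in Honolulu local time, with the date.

Convert departure to UTC: 8:50 PM + 9:00 = 5:50 AM UTC on Nov 16.
Add 8 hours and 9 minutes leg 1 → 1:59 PM UTC.
Add 1 hour and 46 minutes layover in Marrick → 3:45 PM UTC.
Add 1 hour 25 minutes leg 2 → 5:10 PM UTC.
Add 6 hours and 20 minutes layover in Meridia → 11:30 PM UTC.
Add 10 hours 35 minutes leg 3 → 10:05 AM UTC (Nov 17).
Add 5 hours and 20 minutes layover in Lord Howe Island → 3:25 PM UTC.
Add 7 hours 10 minutes leg 4 → 10:35 PM UTC.
Honolulu is UTC−10:00, so local arrival = 10:35 PM − 10:00 = 12:35 PM on Nov 17.

12:35 PM on November 17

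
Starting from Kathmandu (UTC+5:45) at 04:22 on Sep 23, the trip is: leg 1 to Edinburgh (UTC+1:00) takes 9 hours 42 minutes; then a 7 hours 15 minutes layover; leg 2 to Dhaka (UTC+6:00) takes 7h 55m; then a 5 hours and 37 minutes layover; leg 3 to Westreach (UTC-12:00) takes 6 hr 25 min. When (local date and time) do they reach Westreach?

Convert departure to UTC: 04:22 − 5:45 = 22:37 UTC on Sep 22.
Add 9 hours and 42 minutes leg 1 → 08:19 UTC (Sep 23).
Add 7 hours 15 minutes layover in Edinburgh → 15:34 UTC.
Add 7 hours and 55 minutes leg 2 → 23:29 UTC.
Add 5 hours and 37 minutes layover in Dhaka → 05:06 UTC (Sep 24).
Add 6 hours 25 minutes leg 3 → 11:31 UTC.
Westreach is UTC−12:00, so local arrival = 11:31 − 12:00 = 23:31 on Sep 23.

23:31 on September 23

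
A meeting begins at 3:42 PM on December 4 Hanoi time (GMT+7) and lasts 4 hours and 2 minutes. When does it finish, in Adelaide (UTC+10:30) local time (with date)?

Convert start to UTC: 3:42 PM − 7:00 = 8:42 AM UTC on Dec 4.
Add 4 hours 2 minutes duration → 12:44 PM UTC.
Adelaide is UTC+10:30, so local end time = 12:44 PM + 10:30 = 11:14 PM on Dec 4.

11:14 PM on Dec 4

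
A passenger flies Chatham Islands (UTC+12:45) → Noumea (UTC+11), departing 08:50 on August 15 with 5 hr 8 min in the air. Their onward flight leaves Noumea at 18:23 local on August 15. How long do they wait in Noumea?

6 hours 10 minutes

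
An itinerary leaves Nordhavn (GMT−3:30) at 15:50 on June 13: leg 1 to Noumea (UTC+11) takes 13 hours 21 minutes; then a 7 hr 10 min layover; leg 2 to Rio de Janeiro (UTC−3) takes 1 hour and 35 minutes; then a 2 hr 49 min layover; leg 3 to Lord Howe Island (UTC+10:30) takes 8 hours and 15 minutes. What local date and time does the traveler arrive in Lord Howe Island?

15:00 on Jun 15

Convert departure to UTC: 15:50 + 3:30 = 19:20 UTC on Jun 13.
Add 13 hours and 21 minutes leg 1 → 08:41 UTC (Jun 14).
Add 7 hours and 10 minutes layover in Noumea → 15:51 UTC.
Add 1 hour 35 minutes leg 2 → 17:26 UTC.
Add 2 hours and 49 minutes layover in Rio de Janeiro → 20:15 UTC.
Add 8 hours 15 minutes leg 3 → 04:30 UTC (Jun 15).
Lord Howe Island is UTC+10:30, so local arrival = 04:30 + 10:30 = 15:00 on Jun 15.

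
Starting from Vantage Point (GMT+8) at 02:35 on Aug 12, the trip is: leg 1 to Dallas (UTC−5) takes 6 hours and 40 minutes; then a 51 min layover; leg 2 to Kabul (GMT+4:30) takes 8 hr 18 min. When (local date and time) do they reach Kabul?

Convert departure to UTC: 02:35 − 8:00 = 18:35 UTC on Aug 11.
Add 6 hours 40 minutes leg 1 → 01:15 UTC (Aug 12).
Add 51 minutes layover in Dallas → 02:06 UTC.
Add 8 hours 18 minutes leg 2 → 10:24 UTC.
Kabul is UTC+4:30, so local arrival = 10:24 + 4:30 = 14:54 on Aug 12.

14:54 on August 12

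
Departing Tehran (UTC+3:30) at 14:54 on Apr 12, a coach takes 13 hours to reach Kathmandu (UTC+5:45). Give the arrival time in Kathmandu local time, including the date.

Convert departure to UTC: 14:54 − 3:30 = 11:24 UTC on Apr 12.
Add 13 hours travel time → 00:24 UTC (Apr 13).
Kathmandu is UTC+5:45, so local arrival = 00:24 + 5:45 = 06:09 on Apr 13.

06:09 on April 13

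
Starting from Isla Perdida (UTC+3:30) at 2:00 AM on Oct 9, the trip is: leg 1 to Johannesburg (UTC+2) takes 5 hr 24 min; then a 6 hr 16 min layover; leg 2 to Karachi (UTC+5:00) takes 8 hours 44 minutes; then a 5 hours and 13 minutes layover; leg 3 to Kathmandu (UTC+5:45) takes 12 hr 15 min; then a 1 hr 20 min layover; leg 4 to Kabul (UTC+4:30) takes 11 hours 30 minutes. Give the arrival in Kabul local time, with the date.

Convert departure to UTC: 2:00 AM − 3:30 = 10:30 PM UTC on Oct 8.
Add 5 hours and 24 minutes leg 1 → 3:54 AM UTC (Oct 9).
Add 6 hours and 16 minutes layover in Johannesburg → 10:10 AM UTC.
Add 8 hours 44 minutes leg 2 → 6:54 PM UTC.
Add 5 hours 13 minutes layover in Karachi → 12:07 AM UTC (Oct 10).
Add 12 hours and 15 minutes leg 3 → 12:22 PM UTC.
Add 1 hour 20 minutes layover in Kathmandu → 1:42 PM UTC.
Add 11 hours and 30 minutes leg 4 → 1:12 AM UTC (Oct 11).
Kabul is UTC+4:30, so local arrival = 1:12 AM + 4:30 = 5:42 AM on Oct 11.

5:42 AM on October 11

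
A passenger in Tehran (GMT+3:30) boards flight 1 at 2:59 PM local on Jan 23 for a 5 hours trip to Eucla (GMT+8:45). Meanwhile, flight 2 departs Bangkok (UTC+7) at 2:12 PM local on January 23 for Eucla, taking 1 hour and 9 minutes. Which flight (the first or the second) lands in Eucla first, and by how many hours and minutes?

Flight 1 in UTC: 2:59 PM − 3:30 = 11:29 AM on Jan 23.
+5 hours → arrive 4:29 PM UTC on Jan 23.
Flight 2 in UTC: 2:12 PM − 7:00 = 7:12 AM on Jan 23.
+1 hour 9 minutes → arrive 8:21 AM UTC on Jan 23.
Flight 2 lands earlier by 8 hours 8 minutes.

the second, by 8 hours 8 minutes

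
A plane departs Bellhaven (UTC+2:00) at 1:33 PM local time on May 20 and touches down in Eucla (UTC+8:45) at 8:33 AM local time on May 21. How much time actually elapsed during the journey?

12 hours 15 minutes

Eucla is 6:45 ahead of Bellhaven.
Clock-face elapsed time (ignoring zones) is 19 hours.
Actual elapsed = 19 hours − 6:45 = 12 hours 15 minutes.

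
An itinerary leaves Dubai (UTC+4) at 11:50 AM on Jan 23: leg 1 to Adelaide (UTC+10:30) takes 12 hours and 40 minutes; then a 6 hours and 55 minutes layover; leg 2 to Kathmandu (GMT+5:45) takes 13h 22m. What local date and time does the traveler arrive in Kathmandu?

Convert departure to UTC: 11:50 AM − 4:00 = 7:50 AM UTC on Jan 23.
Add 12 hours 40 minutes leg 1 → 8:30 PM UTC.
Add 6 hours and 55 minutes layover in Adelaide → 3:25 AM UTC (Jan 24).
Add 13 hours 22 minutes leg 2 → 4:47 PM UTC.
Kathmandu is UTC+5:45, so local arrival = 4:47 PM + 5:45 = 10:32 PM on Jan 24.

10:32 PM on January 24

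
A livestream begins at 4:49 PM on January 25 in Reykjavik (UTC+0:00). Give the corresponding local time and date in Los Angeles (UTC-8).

8:49 AM on Jan 25

Los Angeles is 8:00 behind Reykjavik.
Shift by the zone difference: 4:49 PM − 8:00 = 8:49 AM on Jan 25 in Los Angeles.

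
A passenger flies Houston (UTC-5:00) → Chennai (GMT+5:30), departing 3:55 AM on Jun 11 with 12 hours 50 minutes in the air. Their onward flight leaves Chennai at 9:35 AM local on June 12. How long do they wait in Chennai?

6 hours 20 minutes

Convert departure to UTC: 3:55 AM + 5:00 = 8:55 AM UTC on Jun 11.
Add 12 hours and 50 minutes flight time → 9:45 PM UTC.
Chennai is UTC+5:30, so local arrival = 9:45 PM + 5:30 = 3:15 AM on Jun 12.
Layover = 9:35 AM − 3:15 AM = 6 hours 20 minutes.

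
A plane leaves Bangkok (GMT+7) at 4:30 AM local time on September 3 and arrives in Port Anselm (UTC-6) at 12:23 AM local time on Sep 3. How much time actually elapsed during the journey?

Departure in UTC: 4:30 AM − 7:00 = 9:30 PM on Sep 2.
Arrival in UTC: 12:23 AM + 6:00 = 6:23 AM on Sep 3.
Elapsed = 6:23 AM − 9:30 PM (+1 day) = 8 hours 53 minutes.

8 hours 53 minutes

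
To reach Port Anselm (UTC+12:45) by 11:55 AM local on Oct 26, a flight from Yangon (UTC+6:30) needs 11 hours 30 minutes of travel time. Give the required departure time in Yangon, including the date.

6:10 PM on October 25

Target arrival in UTC: 11:55 AM − 12:45 = 11:10 PM on Oct 25.
Subtract 11 hours and 30 minutes → departure 11:40 AM UTC on Oct 25.
Yangon is UTC+6:30: 11:40 AM + 6:30 = 6:10 PM on Oct 25.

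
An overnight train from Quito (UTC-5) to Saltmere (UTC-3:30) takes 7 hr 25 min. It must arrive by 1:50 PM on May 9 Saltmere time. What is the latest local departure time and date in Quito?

4:55 AM on May 9

Target arrival in UTC: 1:50 PM + 3:30 = 5:20 PM on May 9.
Subtract 7 hours 25 minutes → departure 9:55 AM UTC on May 9.
Quito is UTC−5:00: 9:55 AM − 5:00 = 4:55 AM on May 9.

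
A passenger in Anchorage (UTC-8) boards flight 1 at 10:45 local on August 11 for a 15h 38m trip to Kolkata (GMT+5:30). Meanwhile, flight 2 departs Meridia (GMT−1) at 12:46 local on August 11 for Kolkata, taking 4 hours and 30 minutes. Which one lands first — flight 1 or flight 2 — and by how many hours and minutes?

Flight 1 in UTC: 10:45 + 8:00 = 18:45 on Aug 11.
+15 hours and 38 minutes → arrive 10:23 UTC on Aug 12.
Flight 2 in UTC: 12:46 + 1:00 = 13:46 on Aug 11.
+4 hours 30 minutes → arrive 18:16 UTC on Aug 11.
Flight 2 lands earlier by 16 hours 7 minutes.

the second, by 16 hours 7 minutes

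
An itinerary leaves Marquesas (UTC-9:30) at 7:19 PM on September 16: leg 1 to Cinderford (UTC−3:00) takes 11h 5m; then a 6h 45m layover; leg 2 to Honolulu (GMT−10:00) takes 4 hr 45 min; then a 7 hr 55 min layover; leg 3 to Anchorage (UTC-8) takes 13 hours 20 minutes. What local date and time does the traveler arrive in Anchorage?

Convert departure to UTC: 7:19 PM + 9:30 = 4:49 AM UTC on Sep 17.
Add 11 hours and 5 minutes leg 1 → 3:54 PM UTC.
Add 6 hours and 45 minutes layover in Cinderford → 10:39 PM UTC.
Add 4 hours 45 minutes leg 2 → 3:24 AM UTC (Sep 18).
Add 7 hours 55 minutes layover in Honolulu → 11:19 AM UTC.
Add 13 hours 20 minutes leg 3 → 12:39 AM UTC (Sep 19).
Anchorage is UTC−8:00, so local arrival = 12:39 AM − 8:00 = 4:39 PM on Sep 18.

4:39 PM on Sep 18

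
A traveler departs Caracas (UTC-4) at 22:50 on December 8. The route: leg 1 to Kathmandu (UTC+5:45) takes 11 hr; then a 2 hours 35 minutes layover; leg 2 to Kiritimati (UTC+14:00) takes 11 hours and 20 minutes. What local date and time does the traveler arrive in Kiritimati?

17:45 on December 10

Convert departure to UTC: 22:50 + 4:00 = 02:50 UTC on Dec 9.
Add 11 hours leg 1 → 13:50 UTC.
Add 2 hours and 35 minutes layover in Kathmandu → 16:25 UTC.
Add 11 hours and 20 minutes leg 2 → 03:45 UTC (Dec 10).
Kiritimati is UTC+14:00, so local arrival = 03:45 + 14:00 = 17:45 on Dec 10.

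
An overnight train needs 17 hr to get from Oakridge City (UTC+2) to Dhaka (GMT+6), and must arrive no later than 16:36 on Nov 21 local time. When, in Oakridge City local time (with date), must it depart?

Target arrival in UTC: 16:36 − 6:00 = 10:36 on Nov 21.
Subtract 17 hours → departure 17:36 UTC on Nov 20.
Oakridge City is UTC+2:00: 17:36 + 2:00 = 19:36 on Nov 20.

19:36 on November 20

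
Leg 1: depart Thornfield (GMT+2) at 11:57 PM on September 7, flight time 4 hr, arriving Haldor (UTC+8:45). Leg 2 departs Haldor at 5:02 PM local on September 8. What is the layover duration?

6 hours 20 minutes

Convert departure to UTC: 11:57 PM − 2:00 = 9:57 PM UTC on Sep 7.
Add 4 hours flight time → 1:57 AM UTC (Sep 8).
Haldor is UTC+8:45, so local arrival = 1:57 AM + 8:45 = 10:42 AM on Sep 8.
Layover = 5:02 PM − 10:42 AM = 6 hours 20 minutes.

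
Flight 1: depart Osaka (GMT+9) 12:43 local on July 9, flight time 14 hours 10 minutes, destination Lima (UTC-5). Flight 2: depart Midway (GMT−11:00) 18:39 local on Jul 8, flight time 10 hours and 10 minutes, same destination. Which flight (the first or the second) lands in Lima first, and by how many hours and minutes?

the second, by 2 hours 4 minutes

Flight 1 in UTC: 12:43 − 9:00 = 03:43 on Jul 9.
+14 hours 10 minutes → arrive 17:53 UTC on Jul 9.
Flight 2 in UTC: 18:39 + 11:00 = 05:39 on Jul 9.
+10 hours 10 minutes → arrive 15:49 UTC on Jul 9.
Flight 2 lands earlier by 2 hours 4 minutes.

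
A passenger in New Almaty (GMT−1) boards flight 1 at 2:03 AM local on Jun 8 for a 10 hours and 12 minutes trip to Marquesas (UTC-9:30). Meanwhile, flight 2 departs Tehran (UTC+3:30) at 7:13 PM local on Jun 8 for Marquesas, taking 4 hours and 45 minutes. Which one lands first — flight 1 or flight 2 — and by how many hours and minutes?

the first, by 7 hours 13 minutes

Flight 1 in UTC: 2:03 AM + 1:00 = 3:03 AM on Jun 8.
+10 hours 12 minutes → arrive 1:15 PM UTC on Jun 8.
Flight 2 in UTC: 7:13 PM − 3:30 = 3:43 PM on Jun 8.
+4 hours and 45 minutes → arrive 8:28 PM UTC on Jun 8.
Flight 1 lands earlier by 7 hours 13 minutes.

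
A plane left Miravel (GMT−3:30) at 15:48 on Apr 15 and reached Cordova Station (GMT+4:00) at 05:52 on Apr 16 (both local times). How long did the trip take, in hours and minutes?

6 hours 34 minutes

Cordova Station is 7:30 ahead of Miravel.
Clock-face elapsed time (ignoring zones) is 14 hours 4 minutes.
Actual elapsed = 14 hours 4 minutes − 7:30 = 6 hours 34 minutes.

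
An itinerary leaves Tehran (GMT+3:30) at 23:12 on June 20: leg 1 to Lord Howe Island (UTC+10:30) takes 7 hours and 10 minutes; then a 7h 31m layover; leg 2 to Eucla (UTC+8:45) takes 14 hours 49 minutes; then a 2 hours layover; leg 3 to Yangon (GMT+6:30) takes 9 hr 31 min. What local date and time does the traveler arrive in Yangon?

19:13 on June 22

Convert departure to UTC: 23:12 − 3:30 = 19:42 UTC on Jun 20.
Add 7 hours 10 minutes leg 1 → 02:52 UTC (Jun 21).
Add 7 hours and 31 minutes layover in Lord Howe Island → 10:23 UTC.
Add 14 hours and 49 minutes leg 2 → 01:12 UTC (Jun 22).
Add 2 hours layover in Eucla → 03:12 UTC.
Add 9 hours 31 minutes leg 3 → 12:43 UTC.
Yangon is UTC+6:30, so local arrival = 12:43 + 6:30 = 19:13 on Jun 22.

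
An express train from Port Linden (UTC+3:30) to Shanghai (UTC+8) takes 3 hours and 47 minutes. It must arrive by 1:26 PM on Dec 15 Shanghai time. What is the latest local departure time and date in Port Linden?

5:09 AM on Dec 15

Target arrival in UTC: 1:26 PM − 8:00 = 5:26 AM on Dec 15.
Subtract 3 hours and 47 minutes → departure 1:39 AM UTC on Dec 15.
Port Linden is UTC+3:30: 1:39 AM + 3:30 = 5:09 AM on Dec 15.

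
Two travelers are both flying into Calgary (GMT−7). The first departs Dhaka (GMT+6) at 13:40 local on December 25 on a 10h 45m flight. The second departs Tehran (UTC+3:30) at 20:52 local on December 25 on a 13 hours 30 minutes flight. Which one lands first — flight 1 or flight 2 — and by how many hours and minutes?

Flight 1 in UTC: 13:40 − 6:00 = 07:40 on Dec 25.
+10 hours 45 minutes → arrive 18:25 UTC on Dec 25.
Flight 2 in UTC: 20:52 − 3:30 = 17:22 on Dec 25.
+13 hours 30 minutes → arrive 06:52 UTC on Dec 26.
Flight 1 lands earlier by 12 hours 27 minutes.

the first, by 12 hours 27 minutes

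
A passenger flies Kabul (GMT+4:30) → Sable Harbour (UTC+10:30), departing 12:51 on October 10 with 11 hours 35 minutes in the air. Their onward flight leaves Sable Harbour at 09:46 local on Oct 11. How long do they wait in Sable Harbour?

Convert departure to UTC: 12:51 − 4:30 = 08:21 UTC on Oct 10.
Add 11 hours and 35 minutes flight time → 19:56 UTC.
Sable Harbour is UTC+10:30, so local arrival = 19:56 + 10:30 = 06:26 on Oct 11.
Layover = 09:46 − 06:26 = 3 hours 20 minutes.

3 hours 20 minutes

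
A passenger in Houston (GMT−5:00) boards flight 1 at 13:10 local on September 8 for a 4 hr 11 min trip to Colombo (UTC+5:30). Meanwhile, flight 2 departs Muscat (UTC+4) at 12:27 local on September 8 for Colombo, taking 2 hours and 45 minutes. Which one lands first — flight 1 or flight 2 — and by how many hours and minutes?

the second, by 11 hours 9 minutes

Flight 1 in UTC: 13:10 + 5:00 = 18:10 on Sep 8.
+4 hours 11 minutes → arrive 22:21 UTC on Sep 8.
Flight 2 in UTC: 12:27 − 4:00 = 08:27 on Sep 8.
+2 hours 45 minutes → arrive 11:12 UTC on Sep 8.
Flight 2 lands earlier by 11 hours 9 minutes.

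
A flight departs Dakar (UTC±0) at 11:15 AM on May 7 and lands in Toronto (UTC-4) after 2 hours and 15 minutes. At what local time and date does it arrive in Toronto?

Dakar is at UTC+0, so departure is already 11:15 AM UTC on May 7.
Add 2 hours and 15 minutes travel time → 1:30 PM UTC.
Toronto is UTC−4:00, so local arrival = 1:30 PM − 4:00 = 9:30 AM on May 7.

9:30 AM on May 7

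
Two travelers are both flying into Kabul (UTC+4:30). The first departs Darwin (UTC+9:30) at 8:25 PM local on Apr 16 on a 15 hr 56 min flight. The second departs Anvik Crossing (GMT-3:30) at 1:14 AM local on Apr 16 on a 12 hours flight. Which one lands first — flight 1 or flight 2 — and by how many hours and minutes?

the second, by 10 hours 7 minutes

Flight 1 in UTC: 8:25 PM − 9:30 = 10:55 AM on Apr 16.
+15 hours 56 minutes → arrive 2:51 AM UTC on Apr 17.
Flight 2 in UTC: 1:14 AM + 3:30 = 4:44 AM on Apr 16.
+12 hours → arrive 4:44 PM UTC on Apr 16.
Flight 2 lands earlier by 10 hours 7 minutes.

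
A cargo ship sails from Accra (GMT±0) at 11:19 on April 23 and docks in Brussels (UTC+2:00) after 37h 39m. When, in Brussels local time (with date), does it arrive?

02:58 on April 25

Accra is at UTC+0, so departure is already 11:19 UTC on Apr 23.
Add 37 hours 39 minutes travel time → 00:58 UTC (Apr 25).
Brussels is UTC+2:00, so local arrival = 00:58 + 2:00 = 02:58 on Apr 25.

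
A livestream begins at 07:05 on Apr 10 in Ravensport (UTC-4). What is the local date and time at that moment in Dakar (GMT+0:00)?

In UTC: 07:05 + 4:00 = 11:05 on Apr 10.
Dakar is UTC+0, so it is 11:05 on Apr 10.

11:05 on April 10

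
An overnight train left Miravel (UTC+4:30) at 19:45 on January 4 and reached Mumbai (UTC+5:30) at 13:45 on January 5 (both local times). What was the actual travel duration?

Departure in UTC: 19:45 − 4:30 = 15:15 on Jan 4.
Arrival in UTC: 13:45 − 5:30 = 08:15 on Jan 5.
Elapsed = 08:15 − 15:15 (+1 day) = 17 hours.

17 hours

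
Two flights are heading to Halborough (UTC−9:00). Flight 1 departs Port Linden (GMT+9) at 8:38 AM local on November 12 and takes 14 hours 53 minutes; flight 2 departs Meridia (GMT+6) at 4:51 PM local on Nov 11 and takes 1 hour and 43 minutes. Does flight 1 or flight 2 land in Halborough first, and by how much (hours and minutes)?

Flight 1 in UTC: 8:38 AM − 9:00 = 11:38 PM on Nov 11.
+14 hours 53 minutes → arrive 2:31 PM UTC on Nov 12.
Flight 2 in UTC: 4:51 PM − 6:00 = 10:51 AM on Nov 11.
+1 hour and 43 minutes → arrive 12:34 PM UTC on Nov 11.
Flight 2 lands earlier by 25 hours 57 minutes.

the second, by 25 hours 57 minutes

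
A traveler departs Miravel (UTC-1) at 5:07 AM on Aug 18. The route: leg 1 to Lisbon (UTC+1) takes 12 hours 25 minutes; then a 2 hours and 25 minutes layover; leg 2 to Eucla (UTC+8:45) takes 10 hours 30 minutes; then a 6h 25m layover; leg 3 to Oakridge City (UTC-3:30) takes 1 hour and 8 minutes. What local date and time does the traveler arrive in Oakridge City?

Convert departure to UTC: 5:07 AM + 1:00 = 6:07 AM UTC on Aug 18.
Add 12 hours and 25 minutes leg 1 → 6:32 PM UTC.
Add 2 hours 25 minutes layover in Lisbon → 8:57 PM UTC.
Add 10 hours and 30 minutes leg 2 → 7:27 AM UTC (Aug 19).
Add 6 hours and 25 minutes layover in Eucla → 1:52 PM UTC.
Add 1 hour 8 minutes leg 3 → 3:00 PM UTC.
Oakridge City is UTC−3:30, so local arrival = 3:00 PM − 3:30 = 11:30 AM on Aug 19.

11:30 AM on August 19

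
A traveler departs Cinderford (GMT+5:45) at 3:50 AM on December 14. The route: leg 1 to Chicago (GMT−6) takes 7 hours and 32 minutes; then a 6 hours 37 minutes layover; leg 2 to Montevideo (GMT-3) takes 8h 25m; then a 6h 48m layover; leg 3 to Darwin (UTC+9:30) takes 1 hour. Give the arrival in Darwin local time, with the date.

Convert departure to UTC: 3:50 AM − 5:45 = 10:05 PM UTC on Dec 13.
Add 7 hours and 32 minutes leg 1 → 5:37 AM UTC (Dec 14).
Add 6 hours 37 minutes layover in Chicago → 12:14 PM UTC.
Add 8 hours and 25 minutes leg 2 → 8:39 PM UTC.
Add 6 hours 48 minutes layover in Montevideo → 3:27 AM UTC (Dec 15).
Add 1 hour leg 3 → 4:27 AM UTC.
Darwin is UTC+9:30, so local arrival = 4:27 AM + 9:30 = 1:57 PM on Dec 15.

1:57 PM on December 15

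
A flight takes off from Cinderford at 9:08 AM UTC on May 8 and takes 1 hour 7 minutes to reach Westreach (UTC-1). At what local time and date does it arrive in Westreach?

Departure is given in UTC: 9:08 AM on May 8.
Add 1 hour and 7 minutes → 10:15 AM UTC.
Westreach is UTC−1:00: 10:15 AM − 1:00 = 9:15 AM on May 8.

9:15 AM on May 8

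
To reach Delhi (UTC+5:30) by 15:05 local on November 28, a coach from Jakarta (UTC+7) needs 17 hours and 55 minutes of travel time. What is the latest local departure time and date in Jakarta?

Target arrival in UTC: 15:05 − 5:30 = 09:35 on Nov 28.
Subtract 17 hours and 55 minutes → departure 15:40 UTC on Nov 27.
Jakarta is UTC+7:00: 15:40 + 7:00 = 22:40 on Nov 27.

22:40 on November 27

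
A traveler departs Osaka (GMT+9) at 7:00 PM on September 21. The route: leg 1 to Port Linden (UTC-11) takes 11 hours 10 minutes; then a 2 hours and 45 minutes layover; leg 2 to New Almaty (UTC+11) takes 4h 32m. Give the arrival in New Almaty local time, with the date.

Convert departure to UTC: 7:00 PM − 9:00 = 10:00 AM UTC on Sep 21.
Add 11 hours and 10 minutes leg 1 → 9:10 PM UTC.
Add 2 hours 45 minutes layover in Port Linden → 11:55 PM UTC.
Add 4 hours and 32 minutes leg 2 → 4:27 AM UTC (Sep 22).
New Almaty is UTC+11:00, so local arrival = 4:27 AM + 11:00 = 3:27 PM on Sep 22.

3:27 PM on September 22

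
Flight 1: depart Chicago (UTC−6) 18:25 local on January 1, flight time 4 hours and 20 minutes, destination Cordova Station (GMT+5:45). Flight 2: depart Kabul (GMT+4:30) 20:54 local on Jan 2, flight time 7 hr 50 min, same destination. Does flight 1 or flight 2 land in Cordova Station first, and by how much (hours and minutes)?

the first, by 19 hours 29 minutes

Flight 1 in UTC: 18:25 + 6:00 = 00:25 on Jan 2.
+4 hours and 20 minutes → arrive 04:45 UTC on Jan 2.
Flight 2 in UTC: 20:54 − 4:30 = 16:24 on Jan 2.
+7 hours and 50 minutes → arrive 00:14 UTC on Jan 3.
Flight 1 lands earlier by 19 hours 29 minutes.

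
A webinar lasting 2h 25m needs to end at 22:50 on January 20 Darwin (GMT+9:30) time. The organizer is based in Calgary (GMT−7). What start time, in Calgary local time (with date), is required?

03:55 on Jan 20

Target end time in UTC: 22:50 − 9:30 = 13:20 on Jan 20.
Subtract 2 hours and 25 minutes → start 10:55 UTC on Jan 20.
Calgary is UTC−7:00: 10:55 − 7:00 = 03:55 on Jan 20.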